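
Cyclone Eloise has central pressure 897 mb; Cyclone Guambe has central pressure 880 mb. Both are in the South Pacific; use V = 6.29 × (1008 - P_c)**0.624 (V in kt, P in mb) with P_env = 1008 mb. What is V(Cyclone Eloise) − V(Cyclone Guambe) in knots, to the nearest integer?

Cyclone Eloise: ΔP = 111; V ≈ 6.29 × 111^0.624 ≈ 118.83 kt.
Cyclone Guambe: ΔP = 128; V ≈ 6.29 × 128^0.624 ≈ 129.88 kt.
Difference ≈ 118.83 − 129.88 = -11.05 → -11 kt.

-11 kt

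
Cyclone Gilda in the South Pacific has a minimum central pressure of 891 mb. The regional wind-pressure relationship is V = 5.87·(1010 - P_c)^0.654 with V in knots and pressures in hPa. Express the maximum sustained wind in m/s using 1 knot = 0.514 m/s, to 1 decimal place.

68.7 m/s

ΔP = 1010 − 891 = 119 mb.
V ≈ 5.87 × 119^0.654 = 5.87 × 22.772 ≈ 133.674 kt.
133.674 × 0.514 ≈ 68.71 m/s → 68.7 m/s.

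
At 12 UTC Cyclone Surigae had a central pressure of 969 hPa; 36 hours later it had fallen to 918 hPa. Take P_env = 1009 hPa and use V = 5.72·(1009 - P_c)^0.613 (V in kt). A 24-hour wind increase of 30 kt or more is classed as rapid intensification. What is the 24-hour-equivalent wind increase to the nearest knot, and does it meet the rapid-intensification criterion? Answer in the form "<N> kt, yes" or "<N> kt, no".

24 kt, no

V₁: ΔP = 40, V ≈ 5.72 × 40^0.613 ≈ 54.89 kt.
V₂: ΔP = 91, V ≈ 5.72 × 91^0.613 ≈ 90.84 kt.
ΔV over 36 h = 35.95 kt → 24 h equivalent = 35.95 × 24/36 ≈ 23.97 kt.
24 kt < 30 kt ⇒ not rapid intensification.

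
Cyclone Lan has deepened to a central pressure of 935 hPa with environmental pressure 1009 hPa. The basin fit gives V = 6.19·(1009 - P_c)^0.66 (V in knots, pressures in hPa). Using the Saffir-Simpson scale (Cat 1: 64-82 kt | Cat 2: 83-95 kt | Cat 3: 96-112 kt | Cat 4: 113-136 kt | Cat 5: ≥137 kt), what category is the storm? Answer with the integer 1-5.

ΔP = 1009 − 935 = 74 hPa.
V ≈ 6.19 × 74^0.66 = 6.19 × 17.13 ≈ 106 kt.
106 kt falls in the Category 3 band.

3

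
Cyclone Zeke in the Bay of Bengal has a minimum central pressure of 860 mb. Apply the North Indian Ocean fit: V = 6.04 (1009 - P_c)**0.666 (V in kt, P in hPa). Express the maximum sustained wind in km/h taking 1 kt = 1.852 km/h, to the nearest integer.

313 km/h

ΔP = 1009 − 860 = 149 mb.
V ≈ 6.04 × 149^0.666 = 6.04 × 28.012 ≈ 169.192 kt.
169.192 × 1.852 ≈ 313.34 km/h → 313 km/h.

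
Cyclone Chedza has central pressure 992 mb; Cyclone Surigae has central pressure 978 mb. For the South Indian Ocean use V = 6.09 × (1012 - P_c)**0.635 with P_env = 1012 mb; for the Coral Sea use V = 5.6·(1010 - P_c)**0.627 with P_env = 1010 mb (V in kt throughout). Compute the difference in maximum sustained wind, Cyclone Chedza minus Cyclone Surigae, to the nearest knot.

Cyclone Chedza: ΔP = 20; V ≈ 6.09 × 20^0.635 ≈ 40.81 kt.
Cyclone Surigae: ΔP = 32; V ≈ 5.6 × 32^0.627 ≈ 49.19 kt.
Difference ≈ 40.81 − 49.19 = -8.38 → -8 kt.

-8 kt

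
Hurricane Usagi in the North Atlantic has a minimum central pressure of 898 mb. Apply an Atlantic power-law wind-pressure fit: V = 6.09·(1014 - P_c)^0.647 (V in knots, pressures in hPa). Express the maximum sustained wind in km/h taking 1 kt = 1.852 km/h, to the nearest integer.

244 km/h

ΔP = 1014 − 898 = 116 mb.
V ≈ 6.09 × 116^0.647 = 6.09 × 21.662 ≈ 131.923 kt.
131.923 × 1.852 ≈ 244.32 km/h → 244 km/h.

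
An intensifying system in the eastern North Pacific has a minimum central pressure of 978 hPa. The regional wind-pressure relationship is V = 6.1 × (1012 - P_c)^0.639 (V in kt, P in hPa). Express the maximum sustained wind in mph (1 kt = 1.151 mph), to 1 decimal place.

ΔP = 1012 − 978 = 34 hPa.
V ≈ 6.1 × 34^0.639 = 6.1 × 9.520 ≈ 58.069 kt.
58.069 × 1.151 ≈ 66.84 mph → 66.8 mph.

66.8 mph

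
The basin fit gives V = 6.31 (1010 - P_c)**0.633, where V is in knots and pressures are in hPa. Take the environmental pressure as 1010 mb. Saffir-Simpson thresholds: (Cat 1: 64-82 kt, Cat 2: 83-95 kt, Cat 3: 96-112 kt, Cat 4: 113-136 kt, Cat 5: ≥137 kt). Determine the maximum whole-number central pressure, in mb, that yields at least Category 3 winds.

Category 3 begins at V = 96 kt.
Required ΔP = (96/6.31)^(1/0.633) = 15.214^1.580 ≈ 73.74 mb.
P_c ≤ 1010 − 73.74 = 936.26, so the highest integer P_c is 936 mb.

936 mb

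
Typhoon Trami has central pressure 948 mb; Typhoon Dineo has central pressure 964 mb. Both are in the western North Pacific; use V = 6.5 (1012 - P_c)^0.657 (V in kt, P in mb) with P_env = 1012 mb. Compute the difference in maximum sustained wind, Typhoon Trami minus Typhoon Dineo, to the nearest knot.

Typhoon Trami: ΔP = 64; V ≈ 6.5 × 64^0.657 ≈ 99.90 kt.
Typhoon Dineo: ΔP = 48; V ≈ 6.5 × 48^0.657 ≈ 82.70 kt.
Difference ≈ 99.90 − 82.70 = 17.20 → 17 kt.

17 kt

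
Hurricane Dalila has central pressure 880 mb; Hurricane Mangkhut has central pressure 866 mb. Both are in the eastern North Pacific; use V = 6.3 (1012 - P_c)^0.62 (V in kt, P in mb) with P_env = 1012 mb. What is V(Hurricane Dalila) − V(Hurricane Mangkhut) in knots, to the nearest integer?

Hurricane Dalila: ΔP = 132; V ≈ 6.3 × 132^0.62 ≈ 130.05 kt.
Hurricane Mangkhut: ΔP = 146; V ≈ 6.3 × 146^0.62 ≈ 138.43 kt.
Difference ≈ 130.05 − 138.43 = -8.38 → -8 kt.

-8 kt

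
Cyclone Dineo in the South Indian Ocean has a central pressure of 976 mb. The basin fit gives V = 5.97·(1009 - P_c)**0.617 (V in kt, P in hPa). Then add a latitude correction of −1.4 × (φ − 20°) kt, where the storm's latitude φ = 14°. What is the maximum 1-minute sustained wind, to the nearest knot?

60 kt

ΔP = 1009 − 976 = 33 mb.
33^0.617 ≈ 8.648.
V ≈ 5.97 × 8.648 ≈ 51.6 kt.
Latitude correction: −1.4 × (14 − 20) = 8.4 kt.
Corrected V ≈ 60 kt → 60 kt.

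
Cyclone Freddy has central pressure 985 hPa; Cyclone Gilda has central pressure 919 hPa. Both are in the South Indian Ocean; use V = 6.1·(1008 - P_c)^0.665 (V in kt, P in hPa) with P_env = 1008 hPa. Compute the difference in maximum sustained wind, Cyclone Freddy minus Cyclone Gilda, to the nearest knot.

Cyclone Freddy: ΔP = 23; V ≈ 6.1 × 23^0.665 ≈ 49.08 kt.
Cyclone Gilda: ΔP = 89; V ≈ 6.1 × 89^0.665 ≈ 120.69 kt.
Difference ≈ 49.08 − 120.69 = -71.61 → -72 kt.

-72 kt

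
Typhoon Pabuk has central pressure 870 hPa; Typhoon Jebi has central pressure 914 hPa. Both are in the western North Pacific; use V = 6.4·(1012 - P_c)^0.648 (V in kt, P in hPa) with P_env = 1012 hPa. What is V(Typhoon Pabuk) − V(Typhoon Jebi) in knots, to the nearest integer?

Typhoon Pabuk: ΔP = 142; V ≈ 6.4 × 142^0.648 ≈ 158.80 kt.
Typhoon Jebi: ΔP = 98; V ≈ 6.4 × 98^0.648 ≈ 124.88 kt.
Difference ≈ 158.80 − 124.88 = 33.92 → 34 kt.

34 kt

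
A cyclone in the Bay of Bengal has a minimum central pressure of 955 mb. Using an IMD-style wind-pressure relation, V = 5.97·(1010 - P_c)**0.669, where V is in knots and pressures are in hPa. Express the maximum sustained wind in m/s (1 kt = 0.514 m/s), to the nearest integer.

ΔP = 1010 − 955 = 55 mb.
V ≈ 5.97 × 55^0.669 = 5.97 × 14.598 ≈ 87.152 kt.
87.152 × 0.514 ≈ 44.80 m/s → 45 m/s.

45 m/s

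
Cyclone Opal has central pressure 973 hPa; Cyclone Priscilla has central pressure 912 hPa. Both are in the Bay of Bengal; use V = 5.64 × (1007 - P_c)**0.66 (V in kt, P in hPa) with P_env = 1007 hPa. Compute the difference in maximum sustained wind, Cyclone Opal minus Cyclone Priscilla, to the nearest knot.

-56 kt

Cyclone Opal: ΔP = 34; V ≈ 5.64 × 34^0.66 ≈ 57.82 kt.
Cyclone Priscilla: ΔP = 95; V ≈ 5.64 × 95^0.66 ≈ 113.91 kt.
Difference ≈ 57.82 − 113.91 = -56.09 → -56 kt.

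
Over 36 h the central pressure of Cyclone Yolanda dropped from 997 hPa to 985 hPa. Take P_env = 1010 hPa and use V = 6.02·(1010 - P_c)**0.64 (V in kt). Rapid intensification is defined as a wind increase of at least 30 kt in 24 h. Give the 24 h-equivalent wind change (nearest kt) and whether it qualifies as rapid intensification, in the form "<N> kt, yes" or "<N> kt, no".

11 kt, no

V₁: ΔP = 13, V ≈ 6.02 × 13^0.64 ≈ 31.08 kt.
V₂: ΔP = 25, V ≈ 6.02 × 25^0.64 ≈ 47.24 kt.
ΔV over 36 h = 16.16 kt → 24 h equivalent = 16.16 × 24/36 ≈ 10.77 kt.
11 kt < 30 kt ⇒ not rapid intensification.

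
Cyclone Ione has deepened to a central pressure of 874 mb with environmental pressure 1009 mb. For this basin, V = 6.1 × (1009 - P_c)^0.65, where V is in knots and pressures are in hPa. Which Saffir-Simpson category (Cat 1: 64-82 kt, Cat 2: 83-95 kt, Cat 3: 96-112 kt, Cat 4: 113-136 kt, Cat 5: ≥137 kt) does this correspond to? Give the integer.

ΔP = 1009 − 874 = 135 mb.
V ≈ 6.1 × 135^0.65 = 6.1 × 24.25 ≈ 148 kt.
148 kt falls in the Category 5 band.

5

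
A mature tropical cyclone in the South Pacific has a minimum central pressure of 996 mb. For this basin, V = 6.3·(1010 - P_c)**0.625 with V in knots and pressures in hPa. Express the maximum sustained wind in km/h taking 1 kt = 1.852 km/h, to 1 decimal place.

60.7 km/h

ΔP = 1010 − 996 = 14 mb.
V ≈ 6.3 × 14^0.625 = 6.3 × 5.204 ≈ 32.785 kt.
32.785 × 1.852 ≈ 60.72 km/h → 60.7 km/h.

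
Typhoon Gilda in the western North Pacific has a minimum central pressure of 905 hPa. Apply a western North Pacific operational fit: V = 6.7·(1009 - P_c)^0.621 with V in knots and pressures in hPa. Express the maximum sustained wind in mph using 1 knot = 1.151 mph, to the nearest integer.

138 mph

ΔP = 1009 − 905 = 104 hPa.
V ≈ 6.7 × 104^0.621 = 6.7 × 17.889 ≈ 119.854 kt.
119.854 × 1.151 ≈ 137.95 mph → 138 mph.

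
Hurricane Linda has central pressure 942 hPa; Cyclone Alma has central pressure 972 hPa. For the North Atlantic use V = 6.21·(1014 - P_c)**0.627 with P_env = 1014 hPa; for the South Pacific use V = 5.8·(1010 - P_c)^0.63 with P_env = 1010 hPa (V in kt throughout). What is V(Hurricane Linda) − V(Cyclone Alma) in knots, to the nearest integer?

Hurricane Linda: ΔP = 72; V ≈ 6.21 × 72^0.627 ≈ 90.71 kt.
Cyclone Alma: ΔP = 38; V ≈ 5.8 × 38^0.63 ≈ 57.37 kt.
Difference ≈ 90.71 − 57.37 = 33.34 → 33 kt.

33 kt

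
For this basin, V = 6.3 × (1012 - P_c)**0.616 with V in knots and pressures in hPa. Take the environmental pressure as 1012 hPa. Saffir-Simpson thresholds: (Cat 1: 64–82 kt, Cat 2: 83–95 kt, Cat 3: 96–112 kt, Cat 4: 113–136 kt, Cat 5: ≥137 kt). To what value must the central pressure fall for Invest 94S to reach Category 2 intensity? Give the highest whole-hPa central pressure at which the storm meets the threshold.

946 hPa

Category 2 begins at V = 83 kt.
Required ΔP = (83/6.3)^(1/0.616) = 13.175^1.623 ≈ 65.73 hPa.
P_c ≤ 1012 − 65.73 = 946.27, so the highest integer P_c is 946 hPa.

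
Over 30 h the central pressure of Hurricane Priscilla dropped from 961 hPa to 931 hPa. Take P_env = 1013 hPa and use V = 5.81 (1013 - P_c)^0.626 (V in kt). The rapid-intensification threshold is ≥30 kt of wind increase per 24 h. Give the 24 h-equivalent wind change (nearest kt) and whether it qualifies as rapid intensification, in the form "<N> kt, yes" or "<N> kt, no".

V₁: ΔP = 52, V ≈ 5.81 × 52^0.626 ≈ 68.93 kt.
V₂: ΔP = 82, V ≈ 5.81 × 82^0.626 ≈ 91.67 kt.
ΔV over 30 h = 22.74 kt → 24 h equivalent = 22.74 × 24/30 ≈ 18.19 kt.
18 kt < 30 kt ⇒ not rapid intensification.

18 kt, no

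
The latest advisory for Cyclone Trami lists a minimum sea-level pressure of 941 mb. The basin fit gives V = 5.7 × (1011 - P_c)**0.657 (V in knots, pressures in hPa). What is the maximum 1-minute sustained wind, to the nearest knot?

ΔP = 1011 − 941 = 70 mb.
70^0.657 ≈ 16.302.
V ≈ 5.7 × 16.302 ≈ 92.9 kt.

93 kt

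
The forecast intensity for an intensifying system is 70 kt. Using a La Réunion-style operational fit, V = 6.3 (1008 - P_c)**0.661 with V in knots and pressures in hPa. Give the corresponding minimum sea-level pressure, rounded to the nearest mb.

970 mb

ΔP = (V / 6.3)^(1/0.661) = (70/6.3)^1.513.
70/6.3 = 11.111; 11.111^1.513 ≈ 38.20 mb.
P_c = 1008 − 38.20 = 969.80 ≈ 970 mb.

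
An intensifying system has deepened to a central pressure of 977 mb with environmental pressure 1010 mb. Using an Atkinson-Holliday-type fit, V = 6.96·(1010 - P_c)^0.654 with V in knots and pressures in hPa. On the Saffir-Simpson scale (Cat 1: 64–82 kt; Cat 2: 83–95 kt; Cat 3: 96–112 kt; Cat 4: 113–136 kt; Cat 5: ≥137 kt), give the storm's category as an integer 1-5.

ΔP = 1010 − 977 = 33 mb.
V ≈ 6.96 × 33^0.654 = 6.96 × 9.84 ≈ 69 kt.
69 kt falls in the Category 1 band.

1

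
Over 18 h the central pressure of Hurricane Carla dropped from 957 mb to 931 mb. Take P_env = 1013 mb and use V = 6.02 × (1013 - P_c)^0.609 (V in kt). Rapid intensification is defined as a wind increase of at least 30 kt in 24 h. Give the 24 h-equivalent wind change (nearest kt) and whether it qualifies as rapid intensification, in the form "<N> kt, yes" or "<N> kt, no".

24 kt, no

V₁: ΔP = 56, V ≈ 6.02 × 56^0.609 ≈ 69.86 kt.
V₂: ΔP = 82, V ≈ 6.02 × 82^0.609 ≈ 88.13 kt.
ΔV over 18 h = 18.27 kt → 24 h equivalent = 18.27 × 24/18 ≈ 24.36 kt.
24 kt < 30 kt ⇒ not rapid intensification.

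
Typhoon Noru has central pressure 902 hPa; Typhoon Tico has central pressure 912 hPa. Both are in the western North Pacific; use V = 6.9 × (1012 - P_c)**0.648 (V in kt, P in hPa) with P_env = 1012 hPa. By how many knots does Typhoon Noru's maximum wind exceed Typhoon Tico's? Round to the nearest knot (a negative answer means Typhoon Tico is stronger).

9 kt

Typhoon Noru: ΔP = 110; V ≈ 6.9 × 110^0.648 ≈ 145.10 kt.
Typhoon Tico: ΔP = 100; V ≈ 6.9 × 100^0.648 ≈ 136.41 kt.
Difference ≈ 145.10 − 136.41 = 8.69 → 9 kt.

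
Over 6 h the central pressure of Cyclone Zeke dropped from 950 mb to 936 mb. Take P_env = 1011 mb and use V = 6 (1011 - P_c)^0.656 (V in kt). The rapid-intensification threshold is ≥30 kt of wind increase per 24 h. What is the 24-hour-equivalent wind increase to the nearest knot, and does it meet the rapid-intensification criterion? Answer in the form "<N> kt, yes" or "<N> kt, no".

V₁: ΔP = 61, V ≈ 6 × 61^0.656 ≈ 88.99 kt.
V₂: ΔP = 75, V ≈ 6 × 75^0.656 ≈ 101.90 kt.
ΔV over 6 h = 12.91 kt → 24 h equivalent = 12.91 × 24/6 ≈ 51.64 kt.
52 kt ≥ 30 kt ⇒ rapid intensification.

52 kt, yes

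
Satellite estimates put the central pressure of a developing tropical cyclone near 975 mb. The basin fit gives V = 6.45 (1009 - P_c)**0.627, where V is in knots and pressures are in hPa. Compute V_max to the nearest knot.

ΔP = 1009 − 975 = 34 mb.
34^0.627 ≈ 9.125.
V ≈ 6.45 × 9.125 ≈ 58.9 kt.

59 kt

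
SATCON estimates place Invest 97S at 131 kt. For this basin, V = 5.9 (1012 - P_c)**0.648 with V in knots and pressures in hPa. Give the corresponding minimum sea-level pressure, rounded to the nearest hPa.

892 hPa

ΔP = (V / 5.9)^(1/0.648) = (131/5.9)^1.543.
131/5.9 = 22.203; 22.203^1.543 ≈ 119.62 hPa.
P_c = 1012 − 119.62 = 892.38 ≈ 892 hPa.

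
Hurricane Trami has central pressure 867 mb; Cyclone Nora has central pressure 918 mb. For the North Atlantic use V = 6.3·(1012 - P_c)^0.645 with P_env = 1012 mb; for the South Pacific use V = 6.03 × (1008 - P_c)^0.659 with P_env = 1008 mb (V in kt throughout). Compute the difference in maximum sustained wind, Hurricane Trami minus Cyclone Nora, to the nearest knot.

39 kt

Hurricane Trami: ΔP = 145; V ≈ 6.3 × 145^0.645 ≈ 156.11 kt.
Cyclone Nora: ΔP = 90; V ≈ 6.03 × 90^0.659 ≈ 116.99 kt.
Difference ≈ 156.11 − 116.99 = 39.12 → 39 kt.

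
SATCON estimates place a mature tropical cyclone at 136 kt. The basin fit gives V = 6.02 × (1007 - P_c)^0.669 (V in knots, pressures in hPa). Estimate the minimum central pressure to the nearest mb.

ΔP = (V / 6.02)^(1/0.669) = (136/6.02)^1.495.
136/6.02 = 22.591; 22.591^1.495 ≈ 105.64 mb.
P_c = 1007 − 105.64 = 901.36 ≈ 901 mb.

901 mb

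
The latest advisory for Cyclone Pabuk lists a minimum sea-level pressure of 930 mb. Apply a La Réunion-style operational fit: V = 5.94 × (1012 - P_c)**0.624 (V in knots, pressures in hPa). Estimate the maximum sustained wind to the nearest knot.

ΔP = 1012 − 930 = 82 mb.
82^0.624 ≈ 15.639.
V ≈ 5.94 × 15.639 ≈ 92.9 kt.

93 kt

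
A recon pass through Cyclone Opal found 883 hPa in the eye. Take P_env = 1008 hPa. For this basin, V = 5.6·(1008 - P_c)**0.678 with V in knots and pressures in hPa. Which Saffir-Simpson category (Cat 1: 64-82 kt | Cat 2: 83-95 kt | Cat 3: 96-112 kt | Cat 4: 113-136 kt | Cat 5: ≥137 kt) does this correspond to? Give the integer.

ΔP = 1008 − 883 = 125 hPa.
V ≈ 5.6 × 125^0.678 = 5.6 × 26.41 ≈ 148 kt.
148 kt falls in the Category 5 band.

5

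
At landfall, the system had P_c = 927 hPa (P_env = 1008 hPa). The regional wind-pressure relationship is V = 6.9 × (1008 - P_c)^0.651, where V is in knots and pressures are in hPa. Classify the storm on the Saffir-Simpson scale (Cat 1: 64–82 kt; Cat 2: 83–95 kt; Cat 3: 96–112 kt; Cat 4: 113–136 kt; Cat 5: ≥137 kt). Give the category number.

4

ΔP = 1008 − 927 = 81 hPa.
V ≈ 6.9 × 81^0.651 = 6.9 × 17.48 ≈ 121 kt.
121 kt falls in the Category 4 band.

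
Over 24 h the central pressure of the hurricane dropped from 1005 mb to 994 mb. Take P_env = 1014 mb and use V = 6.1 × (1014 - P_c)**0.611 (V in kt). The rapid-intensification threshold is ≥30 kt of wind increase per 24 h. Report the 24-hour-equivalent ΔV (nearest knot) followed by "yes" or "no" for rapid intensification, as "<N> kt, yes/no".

V₁: ΔP = 9, V ≈ 6.1 × 9^0.611 ≈ 23.35 kt.
V₂: ΔP = 20, V ≈ 6.1 × 20^0.611 ≈ 38.04 kt.
ΔV over 24 h = 14.69 kt → 24 h equivalent = 14.69 × 24/24 ≈ 14.69 kt.
15 kt < 30 kt ⇒ not rapid intensification.

15 kt, no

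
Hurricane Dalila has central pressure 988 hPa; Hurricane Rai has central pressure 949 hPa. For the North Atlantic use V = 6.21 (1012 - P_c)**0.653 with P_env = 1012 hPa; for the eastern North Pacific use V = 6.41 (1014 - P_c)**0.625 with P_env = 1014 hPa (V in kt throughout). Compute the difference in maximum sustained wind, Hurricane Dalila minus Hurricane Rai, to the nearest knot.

Hurricane Dalila: ΔP = 24; V ≈ 6.21 × 24^0.653 ≈ 49.47 kt.
Hurricane Rai: ΔP = 65; V ≈ 6.41 × 65^0.625 ≈ 87.08 kt.
Difference ≈ 49.47 − 87.08 = -37.61 → -38 kt.

-38 kt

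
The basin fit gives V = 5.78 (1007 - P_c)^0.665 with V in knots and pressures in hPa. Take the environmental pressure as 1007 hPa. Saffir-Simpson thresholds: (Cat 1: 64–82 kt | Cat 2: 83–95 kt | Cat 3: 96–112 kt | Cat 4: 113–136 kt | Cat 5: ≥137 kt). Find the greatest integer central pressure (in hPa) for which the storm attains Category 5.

Category 5 begins at V = 137 kt.
Required ΔP = (137/5.78)^(1/0.665) = 23.702^1.504 ≈ 116.78 hPa.
P_c ≤ 1007 − 116.78 = 890.22, so the highest integer P_c is 890 hPa.

890 hPa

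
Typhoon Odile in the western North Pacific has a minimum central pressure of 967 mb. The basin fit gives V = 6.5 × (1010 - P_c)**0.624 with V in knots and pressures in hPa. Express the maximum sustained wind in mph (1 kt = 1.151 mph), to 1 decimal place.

78.2 mph

ΔP = 1010 − 967 = 43 mb.
V ≈ 6.5 × 43^0.624 = 6.5 × 10.454 ≈ 67.951 kt.
67.951 × 1.151 ≈ 78.21 mph → 78.2 mph.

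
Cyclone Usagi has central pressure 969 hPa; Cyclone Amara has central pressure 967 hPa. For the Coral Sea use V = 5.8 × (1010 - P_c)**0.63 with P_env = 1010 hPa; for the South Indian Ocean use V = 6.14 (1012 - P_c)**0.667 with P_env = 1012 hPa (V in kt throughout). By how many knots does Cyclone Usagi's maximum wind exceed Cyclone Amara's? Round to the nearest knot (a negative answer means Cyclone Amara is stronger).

Cyclone Usagi: ΔP = 41; V ≈ 5.8 × 41^0.63 ≈ 60.18 kt.
Cyclone Amara: ΔP = 45; V ≈ 6.14 × 45^0.667 ≈ 77.78 kt.
Difference ≈ 60.18 − 77.78 = -17.60 → -18 kt.

-18 kt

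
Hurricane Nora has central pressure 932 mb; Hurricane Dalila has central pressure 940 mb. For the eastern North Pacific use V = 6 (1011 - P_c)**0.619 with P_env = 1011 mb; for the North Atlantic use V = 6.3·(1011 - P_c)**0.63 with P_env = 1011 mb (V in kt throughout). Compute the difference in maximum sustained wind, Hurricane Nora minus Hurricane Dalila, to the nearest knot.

-3 kt

Hurricane Nora: ΔP = 79; V ≈ 6 × 79^0.619 ≈ 89.70 kt.
Hurricane Dalila: ΔP = 71; V ≈ 6.3 × 71^0.63 ≈ 92.39 kt.
Difference ≈ 89.70 − 92.39 = -2.69 → -3 kt.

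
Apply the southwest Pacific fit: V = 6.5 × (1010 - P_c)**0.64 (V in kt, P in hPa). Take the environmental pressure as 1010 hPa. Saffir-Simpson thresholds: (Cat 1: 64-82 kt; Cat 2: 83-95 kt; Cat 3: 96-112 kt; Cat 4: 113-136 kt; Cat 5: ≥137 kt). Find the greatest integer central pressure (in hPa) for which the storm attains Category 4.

Category 4 begins at V = 113 kt.
Required ΔP = (113/6.5)^(1/0.64) = 17.385^1.562 ≈ 86.65 hPa.
P_c ≤ 1010 − 86.65 = 923.35, so the highest integer P_c is 923 hPa.

923 hPa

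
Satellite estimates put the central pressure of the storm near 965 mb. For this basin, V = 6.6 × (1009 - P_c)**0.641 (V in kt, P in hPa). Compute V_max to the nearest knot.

75 kt

ΔP = 1009 − 965 = 44 mb.
44^0.641 ≈ 11.310.
V ≈ 6.6 × 11.310 ≈ 74.6 kt.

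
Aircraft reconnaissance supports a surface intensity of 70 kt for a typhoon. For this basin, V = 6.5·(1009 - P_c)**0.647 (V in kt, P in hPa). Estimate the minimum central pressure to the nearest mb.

970 mb

ΔP = (V / 6.5)^(1/0.647) = (70/6.5)^1.546.
70/6.5 = 10.769; 10.769^1.546 ≈ 39.39 mb.
P_c = 1009 − 39.39 = 969.61 ≈ 970 mb.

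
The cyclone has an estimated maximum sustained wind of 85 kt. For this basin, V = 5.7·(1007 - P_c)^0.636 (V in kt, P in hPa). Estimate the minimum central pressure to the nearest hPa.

937 hPa

ΔP = (V / 5.7)^(1/0.636) = (85/5.7)^1.572.
85/5.7 = 14.912; 14.912^1.572 ≈ 70.02 hPa.
P_c = 1007 − 70.02 = 936.98 ≈ 937 hPa.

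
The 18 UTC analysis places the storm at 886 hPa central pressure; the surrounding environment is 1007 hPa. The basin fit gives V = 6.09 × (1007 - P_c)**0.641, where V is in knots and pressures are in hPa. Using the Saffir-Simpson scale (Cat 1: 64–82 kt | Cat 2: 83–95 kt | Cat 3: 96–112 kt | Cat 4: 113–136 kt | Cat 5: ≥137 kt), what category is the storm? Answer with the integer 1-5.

ΔP = 1007 − 886 = 121 hPa.
V ≈ 6.09 × 121^0.641 = 6.09 × 21.63 ≈ 132 kt.
132 kt falls in the Category 4 band.

4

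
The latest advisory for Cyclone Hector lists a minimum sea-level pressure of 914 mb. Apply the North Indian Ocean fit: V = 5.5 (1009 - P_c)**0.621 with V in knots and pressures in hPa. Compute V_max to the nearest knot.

ΔP = 1009 − 914 = 95 mb.
95^0.621 ≈ 16.911.
V ≈ 5.5 × 16.911 ≈ 93.0 kt.

93 kt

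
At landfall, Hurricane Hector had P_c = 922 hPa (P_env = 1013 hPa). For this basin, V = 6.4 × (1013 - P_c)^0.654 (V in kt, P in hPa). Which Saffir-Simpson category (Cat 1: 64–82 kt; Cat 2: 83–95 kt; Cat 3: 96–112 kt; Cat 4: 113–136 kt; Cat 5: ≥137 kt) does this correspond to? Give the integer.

4

ΔP = 1013 − 922 = 91 hPa.
V ≈ 6.4 × 91^0.654 = 6.4 × 19.11 ≈ 122 kt.
122 kt falls in the Category 4 band.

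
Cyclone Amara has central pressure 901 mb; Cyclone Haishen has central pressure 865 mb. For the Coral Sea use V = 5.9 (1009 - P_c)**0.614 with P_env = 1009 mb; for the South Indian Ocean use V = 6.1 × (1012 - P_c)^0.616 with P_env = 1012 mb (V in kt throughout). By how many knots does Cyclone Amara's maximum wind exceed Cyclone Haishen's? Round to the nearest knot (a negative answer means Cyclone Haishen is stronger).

Cyclone Amara: ΔP = 108; V ≈ 5.9 × 108^0.614 ≈ 104.56 kt.
Cyclone Haishen: ΔP = 147; V ≈ 6.1 × 147^0.616 ≈ 131.95 kt.
Difference ≈ 104.56 − 131.95 = -27.39 → -27 kt.

-27 kt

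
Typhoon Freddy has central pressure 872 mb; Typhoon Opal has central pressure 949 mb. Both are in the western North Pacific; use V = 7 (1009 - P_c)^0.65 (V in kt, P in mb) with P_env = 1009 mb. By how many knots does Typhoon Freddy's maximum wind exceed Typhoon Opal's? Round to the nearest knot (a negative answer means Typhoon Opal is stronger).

71 kt

Typhoon Freddy: ΔP = 137; V ≈ 7 × 137^0.65 ≈ 171.38 kt.
Typhoon Opal: ΔP = 60; V ≈ 7 × 60^0.65 ≈ 100.21 kt.
Difference ≈ 171.38 − 100.21 = 71.17 → 71 kt.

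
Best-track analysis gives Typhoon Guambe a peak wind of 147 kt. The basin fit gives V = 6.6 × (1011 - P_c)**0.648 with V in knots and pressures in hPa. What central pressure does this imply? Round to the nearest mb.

ΔP = (V / 6.6)^(1/0.648) = (147/6.6)^1.543.
147/6.6 = 22.273; 22.273^1.543 ≈ 120.20 mb.
P_c = 1011 − 120.20 = 890.80 ≈ 891 mb.

891 mb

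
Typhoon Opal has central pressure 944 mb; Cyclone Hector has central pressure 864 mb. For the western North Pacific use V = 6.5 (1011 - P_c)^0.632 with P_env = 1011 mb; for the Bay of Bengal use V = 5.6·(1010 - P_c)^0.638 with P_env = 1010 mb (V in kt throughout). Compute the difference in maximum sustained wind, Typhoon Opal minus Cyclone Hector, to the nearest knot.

-42 kt

Typhoon Opal: ΔP = 67; V ≈ 6.5 × 67^0.632 ≈ 92.68 kt.
Cyclone Hector: ΔP = 146; V ≈ 5.6 × 146^0.638 ≈ 134.60 kt.
Difference ≈ 92.68 − 134.60 = -41.92 → -42 kt.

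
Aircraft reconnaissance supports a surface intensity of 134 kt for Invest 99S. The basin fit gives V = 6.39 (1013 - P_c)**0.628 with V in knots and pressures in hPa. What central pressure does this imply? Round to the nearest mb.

ΔP = (V / 6.39)^(1/0.628) = (134/6.39)^1.592.
134/6.39 = 20.970; 20.970^1.592 ≈ 127.19 mb.
P_c = 1013 − 127.19 = 885.81 ≈ 886 mb.

886 mb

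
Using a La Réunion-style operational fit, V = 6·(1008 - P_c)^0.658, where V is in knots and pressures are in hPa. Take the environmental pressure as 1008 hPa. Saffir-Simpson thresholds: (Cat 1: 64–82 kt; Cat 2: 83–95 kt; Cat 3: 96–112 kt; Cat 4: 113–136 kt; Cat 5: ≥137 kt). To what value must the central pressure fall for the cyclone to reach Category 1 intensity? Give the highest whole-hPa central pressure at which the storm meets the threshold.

Category 1 begins at V = 64 kt.
Required ΔP = (64/6)^(1/0.658) = 10.667^1.520 ≈ 36.51 hPa.
P_c ≤ 1008 − 36.51 = 971.49, so the highest integer P_c is 971 hPa.

971 hPa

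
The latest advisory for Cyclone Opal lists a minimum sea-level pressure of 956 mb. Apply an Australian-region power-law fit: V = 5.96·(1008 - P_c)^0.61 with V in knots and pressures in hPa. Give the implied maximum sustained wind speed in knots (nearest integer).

ΔP = 1008 − 956 = 52 mb.
52^0.61 ≈ 11.137.
V ≈ 5.96 × 11.137 ≈ 66.4 kt.

66 kt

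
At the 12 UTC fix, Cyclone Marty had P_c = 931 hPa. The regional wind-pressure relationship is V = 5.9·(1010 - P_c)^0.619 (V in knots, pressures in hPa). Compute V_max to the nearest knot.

ΔP = 1010 − 931 = 79 hPa.
79^0.619 ≈ 14.950.
V ≈ 5.9 × 14.950 ≈ 88.2 kt.

88 kt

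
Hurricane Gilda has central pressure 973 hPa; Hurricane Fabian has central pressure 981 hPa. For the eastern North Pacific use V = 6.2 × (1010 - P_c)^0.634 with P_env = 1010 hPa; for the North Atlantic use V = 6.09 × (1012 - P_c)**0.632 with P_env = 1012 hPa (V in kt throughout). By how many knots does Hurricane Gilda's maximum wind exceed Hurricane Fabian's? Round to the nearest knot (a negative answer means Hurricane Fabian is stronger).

8 kt

Hurricane Gilda: ΔP = 37; V ≈ 6.2 × 37^0.634 ≈ 61.18 kt.
Hurricane Fabian: ΔP = 31; V ≈ 6.09 × 31^0.632 ≈ 53.35 kt.
Difference ≈ 61.18 − 53.35 = 7.83 → 8 kt.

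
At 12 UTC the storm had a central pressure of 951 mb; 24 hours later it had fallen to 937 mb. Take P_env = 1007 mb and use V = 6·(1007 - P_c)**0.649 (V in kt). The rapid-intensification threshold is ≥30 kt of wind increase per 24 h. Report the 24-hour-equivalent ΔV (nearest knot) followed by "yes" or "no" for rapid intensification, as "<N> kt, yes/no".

13 kt, no

V₁: ΔP = 56, V ≈ 6 × 56^0.649 ≈ 81.79 kt.
V₂: ΔP = 70, V ≈ 6 × 70^0.649 ≈ 94.54 kt.
ΔV over 24 h = 12.75 kt → 24 h equivalent = 12.75 × 24/24 ≈ 12.75 kt.
13 kt < 30 kt ⇒ not rapid intensification.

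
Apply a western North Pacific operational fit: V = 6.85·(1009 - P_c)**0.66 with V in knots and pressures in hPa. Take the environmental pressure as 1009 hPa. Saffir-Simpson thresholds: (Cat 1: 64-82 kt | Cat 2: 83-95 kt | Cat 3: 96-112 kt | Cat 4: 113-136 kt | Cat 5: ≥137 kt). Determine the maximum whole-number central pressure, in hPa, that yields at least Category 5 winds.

915 hPa

Category 5 begins at V = 137 kt.
Required ΔP = (137/6.85)^(1/0.66) = 20.000^1.515 ≈ 93.60 hPa.
P_c ≤ 1009 − 93.60 = 915.40, so the highest integer P_c is 915 hPa.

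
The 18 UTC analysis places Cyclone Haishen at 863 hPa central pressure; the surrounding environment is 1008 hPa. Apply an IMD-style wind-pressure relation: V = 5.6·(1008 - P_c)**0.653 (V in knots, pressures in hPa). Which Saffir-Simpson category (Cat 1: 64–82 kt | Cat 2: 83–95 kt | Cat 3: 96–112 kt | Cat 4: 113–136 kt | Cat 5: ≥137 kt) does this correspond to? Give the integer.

5

ΔP = 1008 − 863 = 145 hPa.
V ≈ 5.6 × 145^0.653 = 5.6 × 25.79 ≈ 144 kt.
144 kt falls in the Category 5 band.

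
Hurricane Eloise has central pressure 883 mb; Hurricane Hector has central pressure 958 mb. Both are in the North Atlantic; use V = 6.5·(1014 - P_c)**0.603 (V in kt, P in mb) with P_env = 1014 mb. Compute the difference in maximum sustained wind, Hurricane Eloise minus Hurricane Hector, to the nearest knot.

49 kt

Hurricane Eloise: ΔP = 131; V ≈ 6.5 × 131^0.603 ≈ 122.92 kt.
Hurricane Hector: ΔP = 56; V ≈ 6.5 × 56^0.603 ≈ 73.63 kt.
Difference ≈ 122.92 − 73.63 = 49.29 → 49 kt.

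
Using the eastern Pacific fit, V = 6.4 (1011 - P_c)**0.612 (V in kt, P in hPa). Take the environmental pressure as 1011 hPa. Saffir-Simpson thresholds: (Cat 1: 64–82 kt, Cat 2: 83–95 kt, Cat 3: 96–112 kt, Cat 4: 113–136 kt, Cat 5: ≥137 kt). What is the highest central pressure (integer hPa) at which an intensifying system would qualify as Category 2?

Category 2 begins at V = 83 kt.
Required ΔP = (83/6.4)^(1/0.612) = 12.969^1.634 ≈ 65.84 hPa.
P_c ≤ 1011 − 65.84 = 945.16, so the highest integer P_c is 945 hPa.

945 hPa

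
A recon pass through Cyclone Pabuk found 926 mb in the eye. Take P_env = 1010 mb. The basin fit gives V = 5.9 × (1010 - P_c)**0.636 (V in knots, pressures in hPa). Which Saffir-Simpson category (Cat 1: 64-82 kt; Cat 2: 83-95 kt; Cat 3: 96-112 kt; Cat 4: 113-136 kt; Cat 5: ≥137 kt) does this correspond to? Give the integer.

3

ΔP = 1010 − 926 = 84 mb.
V ≈ 5.9 × 84^0.636 = 5.9 × 16.74 ≈ 99 kt.
99 kt falls in the Category 3 band.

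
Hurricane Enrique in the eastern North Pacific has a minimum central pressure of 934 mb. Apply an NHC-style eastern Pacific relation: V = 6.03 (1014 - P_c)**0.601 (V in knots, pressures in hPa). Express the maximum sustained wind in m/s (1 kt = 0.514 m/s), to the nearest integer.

43 m/s

ΔP = 1014 − 934 = 80 mb.
V ≈ 6.03 × 80^0.601 = 6.03 × 13.924 ≈ 83.960 kt.
83.960 × 0.514 ≈ 43.16 m/s → 43 m/s.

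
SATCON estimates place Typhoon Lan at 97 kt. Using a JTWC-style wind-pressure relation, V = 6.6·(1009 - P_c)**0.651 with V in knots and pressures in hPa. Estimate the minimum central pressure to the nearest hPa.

947 hPa

ΔP = (V / 6.6)^(1/0.651) = (97/6.6)^1.536.
97/6.6 = 14.697; 14.697^1.536 ≈ 62.08 hPa.
P_c = 1009 − 62.08 = 946.92 ≈ 947 hPa.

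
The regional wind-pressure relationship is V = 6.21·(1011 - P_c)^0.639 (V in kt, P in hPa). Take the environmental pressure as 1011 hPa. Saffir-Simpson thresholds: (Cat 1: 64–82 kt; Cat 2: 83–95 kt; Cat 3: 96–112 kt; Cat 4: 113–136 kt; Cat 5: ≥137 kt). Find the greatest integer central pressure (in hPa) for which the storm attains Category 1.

Category 1 begins at V = 64 kt.
Required ΔP = (64/6.21)^(1/0.639) = 10.306^1.565 ≈ 38.50 hPa.
P_c ≤ 1011 − 38.50 = 972.50, so the highest integer P_c is 972 hPa.

972 hPa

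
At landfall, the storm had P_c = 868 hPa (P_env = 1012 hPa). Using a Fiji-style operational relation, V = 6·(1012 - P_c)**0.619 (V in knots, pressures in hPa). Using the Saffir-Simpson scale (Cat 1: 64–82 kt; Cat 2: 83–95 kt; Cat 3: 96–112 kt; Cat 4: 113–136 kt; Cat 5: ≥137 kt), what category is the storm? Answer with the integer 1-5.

4

ΔP = 1012 − 868 = 144 hPa.
V ≈ 6 × 144^0.619 = 6 × 21.68 ≈ 130 kt.
130 kt falls in the Category 4 band.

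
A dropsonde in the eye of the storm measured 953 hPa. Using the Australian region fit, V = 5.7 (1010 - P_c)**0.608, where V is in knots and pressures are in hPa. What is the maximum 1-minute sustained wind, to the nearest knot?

67 kt

ΔP = 1010 − 953 = 57 hPa.
57^0.608 ≈ 11.683.
V ≈ 5.7 × 11.683 ≈ 66.6 kt.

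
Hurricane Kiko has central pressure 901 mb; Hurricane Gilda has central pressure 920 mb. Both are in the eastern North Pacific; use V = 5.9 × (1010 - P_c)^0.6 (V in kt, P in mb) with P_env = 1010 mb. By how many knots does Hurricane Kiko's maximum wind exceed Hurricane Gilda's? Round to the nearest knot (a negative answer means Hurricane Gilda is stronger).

11 kt

Hurricane Kiko: ΔP = 109; V ≈ 5.9 × 109^0.6 ≈ 98.47 kt.
Hurricane Gilda: ΔP = 90; V ≈ 5.9 × 90^0.6 ≈ 87.78 kt.
Difference ≈ 98.47 − 87.78 = 10.69 → 11 kt.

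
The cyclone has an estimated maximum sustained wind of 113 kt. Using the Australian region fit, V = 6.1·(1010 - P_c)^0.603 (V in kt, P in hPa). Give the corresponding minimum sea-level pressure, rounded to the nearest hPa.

ΔP = (V / 6.1)^(1/0.603) = (113/6.1)^1.658.
113/6.1 = 18.525; 18.525^1.658 ≈ 126.59 hPa.
P_c = 1010 − 126.59 = 883.41 ≈ 883 hPa.

883 hPa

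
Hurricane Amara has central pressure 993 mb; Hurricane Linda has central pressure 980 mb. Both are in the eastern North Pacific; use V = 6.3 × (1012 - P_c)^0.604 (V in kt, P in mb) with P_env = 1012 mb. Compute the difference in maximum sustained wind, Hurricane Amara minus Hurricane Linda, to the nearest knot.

Hurricane Amara: ΔP = 19; V ≈ 6.3 × 19^0.604 ≈ 37.30 kt.
Hurricane Linda: ΔP = 32; V ≈ 6.3 × 32^0.604 ≈ 51.10 kt.
Difference ≈ 37.30 − 51.10 = -13.80 → -14 kt.

-14 kt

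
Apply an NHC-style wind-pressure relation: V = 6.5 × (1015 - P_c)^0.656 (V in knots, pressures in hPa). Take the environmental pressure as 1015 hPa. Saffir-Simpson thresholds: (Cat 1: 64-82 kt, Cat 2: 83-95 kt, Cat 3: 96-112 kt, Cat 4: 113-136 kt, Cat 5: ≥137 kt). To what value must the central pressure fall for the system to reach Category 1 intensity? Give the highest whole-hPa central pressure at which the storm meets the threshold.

Category 1 begins at V = 64 kt.
Required ΔP = (64/6.5)^(1/0.656) = 9.846^1.524 ≈ 32.67 hPa.
P_c ≤ 1015 − 32.67 = 982.33, so the highest integer P_c is 982 hPa.

982 hPa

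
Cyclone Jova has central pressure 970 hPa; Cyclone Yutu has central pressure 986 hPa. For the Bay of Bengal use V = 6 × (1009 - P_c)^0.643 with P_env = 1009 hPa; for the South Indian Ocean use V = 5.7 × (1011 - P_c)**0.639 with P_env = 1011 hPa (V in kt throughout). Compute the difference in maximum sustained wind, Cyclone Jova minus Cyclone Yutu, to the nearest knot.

Cyclone Jova: ΔP = 39; V ≈ 6 × 39^0.643 ≈ 63.27 kt.
Cyclone Yutu: ΔP = 25; V ≈ 5.7 × 25^0.639 ≈ 44.58 kt.
Difference ≈ 63.27 − 44.58 = 18.69 → 19 kt.

19 kt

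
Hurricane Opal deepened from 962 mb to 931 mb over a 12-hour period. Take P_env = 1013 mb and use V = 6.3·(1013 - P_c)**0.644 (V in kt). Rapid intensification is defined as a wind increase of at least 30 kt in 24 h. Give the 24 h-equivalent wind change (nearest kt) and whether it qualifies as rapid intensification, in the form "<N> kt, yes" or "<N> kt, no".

V₁: ΔP = 51, V ≈ 6.3 × 51^0.644 ≈ 79.25 kt.
V₂: ΔP = 82, V ≈ 6.3 × 82^0.644 ≈ 107.61 kt.
ΔV over 12 h = 28.36 kt → 24 h equivalent = 28.36 × 24/12 ≈ 56.72 kt.
57 kt ≥ 30 kt ⇒ rapid intensification.

57 kt, yes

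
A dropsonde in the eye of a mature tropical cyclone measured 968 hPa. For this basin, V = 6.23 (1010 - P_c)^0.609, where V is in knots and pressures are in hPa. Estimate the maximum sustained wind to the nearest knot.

ΔP = 1010 − 968 = 42 hPa.
42^0.609 ≈ 9.740.
V ≈ 6.23 × 9.740 ≈ 60.7 kt.

61 kt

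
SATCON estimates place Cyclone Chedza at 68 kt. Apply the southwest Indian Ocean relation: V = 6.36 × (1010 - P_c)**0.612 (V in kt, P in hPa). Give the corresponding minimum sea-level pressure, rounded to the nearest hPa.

962 hPa

ΔP = (V / 6.36)^(1/0.612) = (68/6.36)^1.634.
68/6.36 = 10.692; 10.692^1.634 ≈ 48.02 hPa.
P_c = 1010 − 48.02 = 961.98 ≈ 962 hPa.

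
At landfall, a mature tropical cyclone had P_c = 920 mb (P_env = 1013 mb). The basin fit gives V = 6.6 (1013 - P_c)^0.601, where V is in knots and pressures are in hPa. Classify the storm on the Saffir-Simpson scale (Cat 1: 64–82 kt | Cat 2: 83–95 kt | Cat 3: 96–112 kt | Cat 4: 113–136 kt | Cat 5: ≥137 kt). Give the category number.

ΔP = 1013 − 920 = 93 mb.
V ≈ 6.6 × 93^0.601 = 6.6 × 15.24 ≈ 101 kt.
101 kt falls in the Category 3 band.

3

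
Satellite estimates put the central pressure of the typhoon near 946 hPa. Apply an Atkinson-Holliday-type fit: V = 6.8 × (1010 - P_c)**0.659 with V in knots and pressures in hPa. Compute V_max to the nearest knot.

105 kt

ΔP = 1010 − 946 = 64 hPa.
64^0.659 ≈ 15.498.
V ≈ 6.8 × 15.498 ≈ 105.4 kt.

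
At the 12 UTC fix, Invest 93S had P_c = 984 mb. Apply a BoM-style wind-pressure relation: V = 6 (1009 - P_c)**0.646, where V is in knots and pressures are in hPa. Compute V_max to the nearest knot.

48 kt

ΔP = 1009 − 984 = 25 mb.
25^0.646 ≈ 8.000.
V ≈ 6 × 8.000 ≈ 48.0 kt.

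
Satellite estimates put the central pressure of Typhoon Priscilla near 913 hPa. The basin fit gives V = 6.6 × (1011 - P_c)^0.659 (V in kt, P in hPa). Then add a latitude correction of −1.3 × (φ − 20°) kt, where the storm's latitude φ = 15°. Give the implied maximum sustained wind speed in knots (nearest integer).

142 kt

ΔP = 1011 − 913 = 98 hPa.
98^0.659 ≈ 20.522.
V ≈ 6.6 × 20.522 ≈ 135.4 kt.
Latitude correction: −1.3 × (15 − 20) = 6.5 kt.
Corrected V ≈ 141.9 kt → 142 kt.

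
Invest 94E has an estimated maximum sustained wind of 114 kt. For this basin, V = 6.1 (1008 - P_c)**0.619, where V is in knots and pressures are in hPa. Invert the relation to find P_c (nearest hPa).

ΔP = (V / 6.1)^(1/0.619) = (114/6.1)^1.616.
114/6.1 = 18.689; 18.689^1.616 ≈ 113.30 hPa.
P_c = 1008 − 113.30 = 894.70 ≈ 895 hPa.

895 hPa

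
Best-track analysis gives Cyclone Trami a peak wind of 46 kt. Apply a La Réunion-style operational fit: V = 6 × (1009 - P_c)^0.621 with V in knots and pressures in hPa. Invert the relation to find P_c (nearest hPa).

982 hPa

ΔP = (V / 6)^(1/0.621) = (46/6)^1.610.
46/6 = 7.667; 7.667^1.610 ≈ 26.58 hPa.
P_c = 1009 − 26.58 = 982.42 ≈ 982 hPa.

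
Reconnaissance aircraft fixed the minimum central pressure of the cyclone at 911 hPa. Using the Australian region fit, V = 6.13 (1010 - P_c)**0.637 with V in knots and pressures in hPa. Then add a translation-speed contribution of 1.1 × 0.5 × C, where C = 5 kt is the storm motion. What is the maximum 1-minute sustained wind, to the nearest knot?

ΔP = 1010 − 911 = 99 hPa.
99^0.637 ≈ 18.673.
V ≈ 6.13 × 18.673 ≈ 114.5 kt.
Translation term: 1.1 × 0.5 × 5 = 2.75 kt.
Corrected V ≈ 117.25 kt → 117 kt.

117 kt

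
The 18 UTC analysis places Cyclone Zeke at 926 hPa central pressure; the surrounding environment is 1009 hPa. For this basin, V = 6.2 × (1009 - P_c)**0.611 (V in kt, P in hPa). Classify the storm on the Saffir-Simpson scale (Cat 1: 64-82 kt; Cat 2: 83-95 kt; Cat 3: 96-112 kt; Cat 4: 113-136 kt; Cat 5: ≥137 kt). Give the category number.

2

ΔP = 1009 − 926 = 83 hPa.
V ≈ 6.2 × 83^0.611 = 6.2 × 14.88 ≈ 92 kt.
92 kt falls in the Category 2 band.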